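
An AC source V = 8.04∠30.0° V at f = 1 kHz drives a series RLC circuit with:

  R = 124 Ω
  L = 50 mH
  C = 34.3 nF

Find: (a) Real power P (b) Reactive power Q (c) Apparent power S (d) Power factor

Step 1 — Angular frequency: ω = 2π·f = 2π·1000 = 6283 rad/s.
Step 2 — Component impedances:
  R: Z = R = 124 Ω
  L: Z = jωL = j·6283·0.05 = 0 + j314.2 Ω
  C: Z = 1/(jωC) = -j/(ω·C) = 0 - j4640 Ω
Step 3 — Series combination: Z_total = R + L + C = 124 - j4326 Ω = 4328∠-88.4° Ω.
Step 4 — Source phasor: V = 8.04∠30.0° V = 6.963 + j4.02 V.
Step 5 — Current: I = V / Z = -0.0008824 + j0.001635 A = 0.001858∠118.4° A.
Step 6 — Complex power: S = V·I* = 0.000428 - j0.01493 VA.
Step 7 — Real power: P = Re(S) = 0.000428 W.
Step 8 — Reactive power: Q = Im(S) = -0.01493 VAR.
Step 9 — Apparent power: |S| = 0.01494 VA.
Step 10 — Power factor: PF = P/|S| = 0.02865 (leading).

(a) P = 0.000428 W  (b) Q = -0.01493 VAR  (c) S = 0.01494 VA  (d) PF = 0.02865 (leading)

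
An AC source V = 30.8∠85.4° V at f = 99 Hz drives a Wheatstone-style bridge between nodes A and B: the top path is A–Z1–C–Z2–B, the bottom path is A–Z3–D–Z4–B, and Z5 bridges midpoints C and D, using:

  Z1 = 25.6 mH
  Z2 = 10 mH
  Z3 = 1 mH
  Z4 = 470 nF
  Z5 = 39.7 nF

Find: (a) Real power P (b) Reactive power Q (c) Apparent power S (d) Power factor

Step 1 — Angular frequency: ω = 2π·f = 2π·99 = 622 rad/s.
Step 2 — Component impedances:
  Z1: Z = jωL = j·622·0.0256 = 0 + j15.92 Ω
  Z2: Z = jωL = j·622·0.01 = 0 + j6.22 Ω
  Z3: Z = jωL = j·622·0.001 = 0 + j0.622 Ω
  Z4: Z = 1/(jωC) = -j/(ω·C) = 0 - j3420 Ω
  Z5: Z = 1/(jωC) = -j/(ω·C) = 0 - j4.049e+04 Ω
Step 3 — Bridge requires nodal analysis (the Z5 bridge couples midpoints C and D, so the two paths cannot be reduced to a simple series/parallel combination). Setting node B to ground and injecting 1 A at node A, the 3-node admittance system at A, C, D solves to V_A = Z_AB = 0 + j22.3 Ω = 22.3∠90.0° Ω.
Step 4 — Source phasor: V = 30.8∠85.4° V = 2.47 + j30.7 V.
Step 5 — Current: I = V / Z = 1.377 - j0.1108 A = 1.381∠-4.6° A.
Step 6 — Complex power: S = V·I* = 0 + j42.55 VA.
Step 7 — Real power: P = Re(S) = 0 W.
Step 8 — Reactive power: Q = Im(S) = 42.55 VAR.
Step 9 — Apparent power: |S| = 42.55 VA.
Step 10 — Power factor: PF = P/|S| = 0 (lagging).

(a) P = 0 W  (b) Q = 42.55 VAR  (c) S = 42.55 VA  (d) PF = 0 (lagging)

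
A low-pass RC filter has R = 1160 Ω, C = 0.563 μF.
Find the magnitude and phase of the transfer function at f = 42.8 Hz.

Step 1 — Angular frequency: ω = 2π·42.8 = 268.9 rad/s.
Step 2 — Transfer function: H(jω) = 1/(1 + jωRC).
Step 3 — Denominator: 1 + jωRC = 1 + j·268.9·1160·5.63e-07 = 1 + j0.1756.
Step 4 — H = 0.9701 - j0.1704.
Step 5 — Magnitude: |H| = 0.9849 (-0.1 dB); phase: φ = -10.0°.

|H| = 0.9849 (-0.1 dB), φ = -10.0°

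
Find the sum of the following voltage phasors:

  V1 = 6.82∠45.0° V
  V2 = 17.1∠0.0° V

Step 1 — Convert each phasor to rectangular form:
  V1 = 6.82·(cos(45.0°) + j·sin(45.0°)) = 4.822 + j4.822 V
  V2 = 17.1·(cos(0.0°) + j·sin(0.0°)) = 17.1 V
Step 2 — Sum components: V_total = 21.92 + j4.822 V.
Step 3 — Convert to polar: |V_total| = 22.45 V, ∠V_total = 12.4°.

V_total = 22.45∠12.4° V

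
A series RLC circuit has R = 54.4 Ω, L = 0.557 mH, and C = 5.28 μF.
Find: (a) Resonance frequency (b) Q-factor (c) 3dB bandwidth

Step 1 — Resonance condition Im(Z)=0 gives ω₀ = 1/√(LC).
Step 2 — ω₀ = 1/√(0.000557·5.28e-06) = 1.844e+04 rad/s.
Step 3 — f₀ = ω₀/(2π) = 2935 Hz.
Step 4 — Series Q: Q = ω₀L/R = 1.844e+04·0.000557/54.4 = 0.1888.
Step 5 — 3dB bandwidth: Δω = ω₀/Q = 9.767e+04 rad/s; BW = Δω/(2π) = 1.554e+04 Hz.

(a) f₀ = 2935 Hz  (b) Q = 0.1888  (c) BW = 1.554e+04 Hz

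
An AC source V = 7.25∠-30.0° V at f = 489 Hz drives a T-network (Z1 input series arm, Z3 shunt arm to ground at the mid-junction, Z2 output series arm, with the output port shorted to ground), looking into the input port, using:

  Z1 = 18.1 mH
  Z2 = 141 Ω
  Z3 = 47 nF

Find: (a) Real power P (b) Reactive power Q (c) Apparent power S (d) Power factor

Step 1 — Angular frequency: ω = 2π·f = 2π·489 = 3072 rad/s.
Step 2 — Component impedances:
  Z1: Z = jωL = j·3072·0.0181 = 0 + j55.61 Ω
  Z2: Z = R = 141 Ω
  Z3: Z = 1/(jωC) = -j/(ω·C) = 0 - j6925 Ω
Step 3 — With the output port shorted to ground, the output series arm Z2 runs from the junction to ground; the shunt arm Z3 also runs from the junction to ground. They appear in parallel: Z3 || Z2 = 140.9 - j2.87 Ω.
Step 4 — Series with input arm Z1: Z_in = Z1 + (Z3 || Z2) = 140.9 + j52.74 Ω = 150.5∠20.5° Ω.
Step 5 — Source phasor: V = 7.25∠-30.0° V = 6.279 - j3.625 V.
Step 6 — Current: I = V / Z = 0.03063 - j0.03718 A = 0.04818∠-50.5° A.
Step 7 — Complex power: S = V·I* = 0.3271 + j0.1224 VA.
Step 8 — Real power: P = Re(S) = 0.3271 W.
Step 9 — Reactive power: Q = Im(S) = 0.1224 VAR.
Step 10 — Apparent power: |S| = 0.3493 VA.
Step 11 — Power factor: PF = P/|S| = 0.9366 (lagging).

(a) P = 0.3271 W  (b) Q = 0.1224 VAR  (c) S = 0.3493 VA  (d) PF = 0.9366 (lagging)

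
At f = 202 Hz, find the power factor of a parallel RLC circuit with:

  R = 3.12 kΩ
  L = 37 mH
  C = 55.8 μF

Step 1 — Angular frequency: ω = 2π·f = 2π·202 = 1269 rad/s.
Step 2 — Component impedances:
  R: Z = R = 3120 Ω
  L: Z = jωL = j·1269·0.037 = 0 + j46.96 Ω
  C: Z = 1/(jωC) = -j/(ω·C) = 0 - j14.12 Ω
Step 3 — Parallel combination: 1/Z_total = 1/R + 1/L + 1/C; Z_total = 0.1307 - j20.19 Ω = 20.19∠-89.6° Ω.
Step 4 — Power factor: PF = cos(φ) = Re(Z)/|Z| = 0.13066/20.191 = 0.006471.
Step 5 — Type: Im(Z) = -20.19 ⇒ leading (phase φ = -89.6°).

PF = 0.006471 (leading, φ = -89.6°)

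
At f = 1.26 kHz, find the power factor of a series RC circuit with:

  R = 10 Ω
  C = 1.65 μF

Step 1 — Angular frequency: ω = 2π·f = 2π·1260 = 7917 rad/s.
Step 2 — Component impedances:
  R: Z = R = 10 Ω
  C: Z = 1/(jωC) = -j/(ω·C) = 0 - j76.55 Ω
Step 3 — Series combination: Z_total = R + C = 10 - j76.55 Ω = 77.2∠-82.6° Ω.
Step 4 — Power factor: PF = cos(φ) = Re(Z)/|Z| = 10/77.2 = 0.1295.
Step 5 — Type: Im(Z) = -76.55 ⇒ leading (phase φ = -82.6°).

PF = 0.1295 (leading, φ = -82.6°)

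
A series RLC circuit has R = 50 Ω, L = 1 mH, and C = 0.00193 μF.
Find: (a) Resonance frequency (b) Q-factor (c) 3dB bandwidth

Step 1 — Resonance condition Im(Z)=0 gives ω₀ = 1/√(LC).
Step 2 — ω₀ = 1/√(0.001·1.93e-09) = 7.198e+05 rad/s.
Step 3 — f₀ = ω₀/(2π) = 1.146e+05 Hz.
Step 4 — Series Q: Q = ω₀L/R = 7.198e+05·0.001/50 = 14.4.
Step 5 — 3dB bandwidth: Δω = ω₀/Q = 5e+04 rad/s; BW = Δω/(2π) = 7958 Hz.

(a) f₀ = 1.146e+05 Hz  (b) Q = 14.4  (c) BW = 7958 Hz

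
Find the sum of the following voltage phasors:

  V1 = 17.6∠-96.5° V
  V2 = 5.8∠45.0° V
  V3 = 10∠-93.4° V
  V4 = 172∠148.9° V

Step 1 — Convert each phasor to rectangular form:
  V1 = 17.6·(cos(-96.5°) + j·sin(-96.5°)) = -1.992 - j17.49 V
  V2 = 5.8·(cos(45.0°) + j·sin(45.0°)) = 4.101 + j4.101 V
  V3 = 10·(cos(-93.4°) + j·sin(-93.4°)) = -0.5931 - j9.982 V
  V4 = 172·(cos(148.9°) + j·sin(148.9°)) = -147.3 + j88.84 V
Step 2 — Sum components: V_total = -145.8 + j65.48 V.
Step 3 — Convert to polar: |V_total| = 159.8 V, ∠V_total = 155.8°.

V_total = 159.8∠155.8° V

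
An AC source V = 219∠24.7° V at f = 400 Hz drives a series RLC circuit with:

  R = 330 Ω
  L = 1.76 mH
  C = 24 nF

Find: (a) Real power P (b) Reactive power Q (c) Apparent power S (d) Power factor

Step 1 — Angular frequency: ω = 2π·f = 2π·400 = 2513 rad/s.
Step 2 — Component impedances:
  R: Z = R = 330 Ω
  L: Z = jωL = j·2513·0.00176 = 0 + j4.423 Ω
  C: Z = 1/(jωC) = -j/(ω·C) = 0 - j1.658e+04 Ω
Step 3 — Series combination: Z_total = R + L + C = 330 - j1.657e+04 Ω = 1.658e+04∠-88.9° Ω.
Step 4 — Source phasor: V = 219∠24.7° V = 199 + j91.51 V.
Step 5 — Current: I = V / Z = -0.00528 + j0.01211 A = 0.01321∠113.6° A.
Step 6 — Complex power: S = V·I* = 0.05759 - j2.893 VA.
Step 7 — Real power: P = Re(S) = 0.05759 W.
Step 8 — Reactive power: Q = Im(S) = -2.893 VAR.
Step 9 — Apparent power: |S| = 2.893 VA.
Step 10 — Power factor: PF = P/|S| = 0.01991 (leading).

(a) P = 0.05759 W  (b) Q = -2.893 VAR  (c) S = 2.893 VA  (d) PF = 0.01991 (leading)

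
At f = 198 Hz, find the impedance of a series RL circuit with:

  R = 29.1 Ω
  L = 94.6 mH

Step 1 — Angular frequency: ω = 2π·f = 2π·198 = 1244 rad/s.
Step 2 — Component impedances:
  R: Z = R = 29.1 Ω
  L: Z = jωL = j·1244·0.0946 = 0 + j117.7 Ω
Step 3 — Series combination: Z_total = R + L = 29.1 + j117.7 Ω = 121.2∠76.1° Ω.

Z = 29.1 + j117.7 Ω = 121.2∠76.1° Ω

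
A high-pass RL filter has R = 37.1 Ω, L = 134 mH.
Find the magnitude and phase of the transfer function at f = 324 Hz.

Step 1 — Angular frequency: ω = 2π·324 = 2036 rad/s.
Step 2 — Transfer function: H(jω) = jωL/(R + jωL).
Step 3 — Numerator jωL = j·272.8; denominator R + jωL = 37.1 + j272.8.
Step 4 — H = 0.9818 + j0.1335.
Step 5 — Magnitude: |H| = 0.9909 (-0.1 dB); phase: φ = 7.7°.

|H| = 0.9909 (-0.1 dB), φ = 7.7°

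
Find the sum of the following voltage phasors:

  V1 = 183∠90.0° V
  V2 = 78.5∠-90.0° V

Step 1 — Convert each phasor to rectangular form:
  V1 = 183·(cos(90.0°) + j·sin(90.0°)) = 0 + j183 V
  V2 = 78.5·(cos(-90.0°) + j·sin(-90.0°)) = 0 - j78.5 V
Step 2 — Sum components: V_total = 0 + j104.5 V.
Step 3 — Convert to polar: |V_total| = 104.5 V, ∠V_total = 90.0°.

V_total = 104.5∠90.0° V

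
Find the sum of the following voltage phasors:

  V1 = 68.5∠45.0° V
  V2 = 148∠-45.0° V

Step 1 — Convert each phasor to rectangular form:
  V1 = 68.5·(cos(45.0°) + j·sin(45.0°)) = 48.44 + j48.44 V
  V2 = 148·(cos(-45.0°) + j·sin(-45.0°)) = 104.7 - j104.7 V
Step 2 — Sum components: V_total = 153.1 - j56.21 V.
Step 3 — Convert to polar: |V_total| = 163.1 V, ∠V_total = -20.2°.

V_total = 163.1∠-20.2° V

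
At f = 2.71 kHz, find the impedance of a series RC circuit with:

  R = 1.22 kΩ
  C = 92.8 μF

Step 1 — Angular frequency: ω = 2π·f = 2π·2710 = 1.703e+04 rad/s.
Step 2 — Component impedances:
  R: Z = R = 1220 Ω
  C: Z = 1/(jωC) = -j/(ω·C) = 0 - j0.6329 Ω
Step 3 — Series combination: Z_total = R + C = 1220 - j0.6329 Ω = 1220∠-0.0° Ω.

Z = 1220 - j0.6329 Ω = 1220∠-0.0° Ω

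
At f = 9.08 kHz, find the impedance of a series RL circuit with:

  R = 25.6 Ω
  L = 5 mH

Step 1 — Angular frequency: ω = 2π·f = 2π·9080 = 5.705e+04 rad/s.
Step 2 — Component impedances:
  R: Z = R = 25.6 Ω
  L: Z = jωL = j·5.705e+04·0.005 = 0 + j285.3 Ω
Step 3 — Series combination: Z_total = R + L = 25.6 + j285.3 Ω = 286.4∠84.9° Ω.

Z = 25.6 + j285.3 Ω = 286.4∠84.9° Ω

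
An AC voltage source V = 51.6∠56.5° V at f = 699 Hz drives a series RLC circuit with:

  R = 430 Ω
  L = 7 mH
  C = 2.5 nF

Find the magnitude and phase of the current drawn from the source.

Step 1 — Angular frequency: ω = 2π·f = 2π·699 = 4392 rad/s.
Step 2 — Component impedances:
  R: Z = R = 430 Ω
  L: Z = jωL = j·4392·0.007 = 0 + j30.74 Ω
  C: Z = 1/(jωC) = -j/(ω·C) = 0 - j9.108e+04 Ω
Step 3 — Series combination: Z_total = R + L + C = 430 - j9.105e+04 Ω = 9.105e+04∠-89.7° Ω.
Step 4 — Source phasor: V = 51.6∠56.5° V = 28.48 + j43.03 V.
Step 5 — Ohm's law: I = V / Z_total = (28.48 + j43.03) / (430 - j9.105e+04) = -0.0004711 + j0.000315 A.
Step 6 — Convert to polar: |I| = 0.0005667 A, ∠I = 146.2°.

I = 0.0005667∠146.2° A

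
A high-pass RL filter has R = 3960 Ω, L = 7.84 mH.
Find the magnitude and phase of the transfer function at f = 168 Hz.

Step 1 — Angular frequency: ω = 2π·168 = 1056 rad/s.
Step 2 — Transfer function: H(jω) = jωL/(R + jωL).
Step 3 — Numerator jωL = j·8.276; denominator R + jωL = 3960 + j8.276.
Step 4 — H = 4.367e-06 + j0.00209.
Step 5 — Magnitude: |H| = 0.00209 (-53.6 dB); phase: φ = 89.9°.

|H| = 0.00209 (-53.6 dB), φ = 89.9°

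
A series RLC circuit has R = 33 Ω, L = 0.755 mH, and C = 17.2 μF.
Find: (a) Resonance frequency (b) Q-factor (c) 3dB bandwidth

Step 1 — Resonance condition Im(Z)=0 gives ω₀ = 1/√(LC).
Step 2 — ω₀ = 1/√(0.000755·1.72e-05) = 8775 rad/s.
Step 3 — f₀ = ω₀/(2π) = 1397 Hz.
Step 4 — Series Q: Q = ω₀L/R = 8775·0.000755/33 = 0.2008.
Step 5 — 3dB bandwidth: Δω = ω₀/Q = 4.371e+04 rad/s; BW = Δω/(2π) = 6956 Hz.

(a) f₀ = 1397 Hz  (b) Q = 0.2008  (c) BW = 6956 Hz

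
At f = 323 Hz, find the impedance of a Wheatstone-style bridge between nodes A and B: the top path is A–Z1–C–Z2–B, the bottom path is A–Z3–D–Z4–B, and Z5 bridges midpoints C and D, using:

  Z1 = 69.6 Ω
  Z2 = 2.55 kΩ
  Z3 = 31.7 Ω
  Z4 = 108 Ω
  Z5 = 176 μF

Step 1 — Angular frequency: ω = 2π·f = 2π·323 = 2029 rad/s.
Step 2 — Component impedances:
  Z1: Z = R = 69.6 Ω
  Z2: Z = R = 2550 Ω
  Z3: Z = R = 31.7 Ω
  Z4: Z = R = 108 Ω
  Z5: Z = 1/(jωC) = -j/(ω·C) = 0 - j2.8 Ω
Step 3 — Bridge requires nodal analysis (the Z5 bridge couples midpoints C and D, so the two paths cannot be reduced to a simple series/parallel combination). Setting node B to ground and injecting 1 A at node A, the 3-node admittance system at A, C, D solves to V_A = Z_AB = 125.4 - j0.2074 Ω = 125.4∠-0.1° Ω.

Z = 125.4 - j0.2074 Ω = 125.4∠-0.1° Ω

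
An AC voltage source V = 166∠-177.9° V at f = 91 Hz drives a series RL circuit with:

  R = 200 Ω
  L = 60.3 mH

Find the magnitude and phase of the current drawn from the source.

Step 1 — Angular frequency: ω = 2π·f = 2π·91 = 571.8 rad/s.
Step 2 — Component impedances:
  R: Z = R = 200 Ω
  L: Z = jωL = j·571.8·0.0603 = 0 + j34.48 Ω
Step 3 — Series combination: Z_total = R + L = 200 + j34.48 Ω = 203∠9.8° Ω.
Step 4 — Source phasor: V = 166∠-177.9° V = -165.9 - j6.083 V.
Step 5 — Ohm's law: I = V / Z_total = (-165.9 - j6.083) / (200 + j34.48) = -0.8106 + j0.1093 A.
Step 6 — Convert to polar: |I| = 0.8179 A, ∠I = 172.3°.

I = 0.8179∠172.3° A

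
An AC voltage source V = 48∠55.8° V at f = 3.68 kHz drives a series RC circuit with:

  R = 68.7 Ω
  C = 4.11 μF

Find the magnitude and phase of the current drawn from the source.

Step 1 — Angular frequency: ω = 2π·f = 2π·3680 = 2.312e+04 rad/s.
Step 2 — Component impedances:
  R: Z = R = 68.7 Ω
  C: Z = 1/(jωC) = -j/(ω·C) = 0 - j10.52 Ω
Step 3 — Series combination: Z_total = R + C = 68.7 - j10.52 Ω = 69.5∠-8.7° Ω.
Step 4 — Source phasor: V = 48∠55.8° V = 26.98 + j39.7 V.
Step 5 — Ohm's law: I = V / Z_total = (26.98 + j39.7) / (68.7 - j10.52) = 0.2972 + j0.6234 A.
Step 6 — Convert to polar: |I| = 0.6906 A, ∠I = 64.5°.

I = 0.6906∠64.5° A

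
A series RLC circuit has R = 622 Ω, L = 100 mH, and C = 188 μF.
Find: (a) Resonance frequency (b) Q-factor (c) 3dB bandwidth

Step 1 — Resonance: ω₀ = 1/√(LC) = 1/√(0.1·0.000188) = 230.6 rad/s.
Step 2 — f₀ = ω₀/(2π) = 36.71 Hz.
Step 3 — Series Q: Q = ω₀L/R = 230.6·0.1/622 = 0.03708.
Step 4 — Bandwidth: Δω = ω₀/Q = 6220 rad/s; BW = Δω/(2π) = 989.9 Hz.

(a) f₀ = 36.71 Hz  (b) Q = 0.03708  (c) BW = 989.9 Hz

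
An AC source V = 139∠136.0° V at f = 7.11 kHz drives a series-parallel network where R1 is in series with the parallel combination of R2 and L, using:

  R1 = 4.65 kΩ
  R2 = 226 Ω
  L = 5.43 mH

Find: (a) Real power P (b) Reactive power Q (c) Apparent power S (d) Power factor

Step 1 — Angular frequency: ω = 2π·f = 2π·7110 = 4.467e+04 rad/s.
Step 2 — Component impedances:
  R1: Z = R = 4650 Ω
  R2: Z = R = 226 Ω
  L: Z = jωL = j·4.467e+04·0.00543 = 0 + j242.6 Ω
Step 3 — Parallel branch: R2 || L = 1/(1/R2 + 1/L) = 121 + j112.7 Ω.
Step 4 — Series with R1: Z_total = R1 + (R2 || L) = 4771 + j112.7 Ω = 4772∠1.4° Ω.
Step 5 — Source phasor: V = 139∠136.0° V = -99.99 + j96.56 V.
Step 6 — Current: I = V / Z = -0.02047 + j0.02072 A = 0.02913∠134.6° A.
Step 7 — Complex power: S = V·I* = 4.047 + j0.09562 VA.
Step 8 — Real power: P = Re(S) = 4.047 W.
Step 9 — Reactive power: Q = Im(S) = 0.09562 VAR.
Step 10 — Apparent power: |S| = 4.049 VA.
Step 11 — Power factor: PF = P/|S| = 0.9997 (lagging).

(a) P = 4.047 W  (b) Q = 0.09562 VAR  (c) S = 4.049 VA  (d) PF = 0.9997 (lagging)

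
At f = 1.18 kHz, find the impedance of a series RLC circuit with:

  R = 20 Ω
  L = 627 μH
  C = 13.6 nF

Step 1 — Angular frequency: ω = 2π·f = 2π·1180 = 7414 rad/s.
Step 2 — Component impedances:
  R: Z = R = 20 Ω
  L: Z = jωL = j·7414·0.000627 = 0 + j4.649 Ω
  C: Z = 1/(jωC) = -j/(ω·C) = 0 - j9917 Ω
Step 3 — Series combination: Z_total = R + L + C = 20 - j9913 Ω = 9913∠-89.9° Ω.

Z = 20 - j9913 Ω = 9913∠-89.9° Ω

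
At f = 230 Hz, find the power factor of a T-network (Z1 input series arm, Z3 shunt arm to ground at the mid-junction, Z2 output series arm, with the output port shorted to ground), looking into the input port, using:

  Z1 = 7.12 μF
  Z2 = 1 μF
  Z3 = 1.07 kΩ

Step 1 — Angular frequency: ω = 2π·f = 2π·230 = 1445 rad/s.
Step 2 — Component impedances:
  Z1: Z = 1/(jωC) = -j/(ω·C) = 0 - j97.19 Ω
  Z2: Z = 1/(jωC) = -j/(ω·C) = 0 - j692 Ω
  Z3: Z = R = 1070 Ω
Step 3 — With the output port shorted to ground, the output series arm Z2 runs from the junction to ground; the shunt arm Z3 also runs from the junction to ground. They appear in parallel: Z3 || Z2 = 315.5 - j487.9 Ω.
Step 4 — Series with input arm Z1: Z_in = Z1 + (Z3 || Z2) = 315.5 - j585.1 Ω = 664.8∠-61.7° Ω.
Step 5 — Power factor: PF = cos(φ) = Re(Z)/|Z| = 315.54/664.76 = 0.4747.
Step 6 — Type: Im(Z) = -585.1 ⇒ leading (phase φ = -61.7°).

PF = 0.4747 (leading, φ = -61.7°)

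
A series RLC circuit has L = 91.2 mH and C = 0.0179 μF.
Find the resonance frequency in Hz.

Step 1 — Resonance condition Im(Z)=0 gives ω₀ = 1/√(LC).
Step 2 — ω₀ = 1/√(0.0912·1.79e-08) = 2.475e+04 rad/s.
Step 3 — f₀ = ω₀/(2π) = 3939 Hz.

f₀ = 3939 Hz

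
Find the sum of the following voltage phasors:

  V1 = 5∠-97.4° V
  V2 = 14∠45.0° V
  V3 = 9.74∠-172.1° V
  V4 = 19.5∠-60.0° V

Step 1 — Convert each phasor to rectangular form:
  V1 = 5·(cos(-97.4°) + j·sin(-97.4°)) = -0.644 - j4.958 V
  V2 = 14·(cos(45.0°) + j·sin(45.0°)) = 9.899 + j9.899 V
  V3 = 9.74·(cos(-172.1°) + j·sin(-172.1°)) = -9.648 - j1.339 V
  V4 = 19.5·(cos(-60.0°) + j·sin(-60.0°)) = 9.75 - j16.89 V
Step 2 — Sum components: V_total = 9.358 - j13.29 V.
Step 3 — Convert to polar: |V_total| = 16.25 V, ∠V_total = -54.8°.

V_total = 16.25∠-54.8° V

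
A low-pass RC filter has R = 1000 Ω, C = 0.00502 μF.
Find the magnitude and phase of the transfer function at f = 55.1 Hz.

Step 1 — Angular frequency: ω = 2π·55.1 = 346.2 rad/s.
Step 2 — Transfer function: H(jω) = 1/(1 + jωRC).
Step 3 — Denominator: 1 + jωRC = 1 + j·346.2·1000·5.02e-09 = 1 + j0.001738.
Step 4 — H = 1 - j0.001738.
Step 5 — Magnitude: |H| = 1 (-0.0 dB); phase: φ = -0.1°.

|H| = 1 (-0.0 dB), φ = -0.1°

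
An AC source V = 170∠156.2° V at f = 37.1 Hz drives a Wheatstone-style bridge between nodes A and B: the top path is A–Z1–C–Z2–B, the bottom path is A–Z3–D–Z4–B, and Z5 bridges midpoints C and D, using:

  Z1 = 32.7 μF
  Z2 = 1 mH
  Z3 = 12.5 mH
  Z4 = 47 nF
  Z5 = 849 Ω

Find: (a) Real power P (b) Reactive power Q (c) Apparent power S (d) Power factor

Step 1 — Angular frequency: ω = 2π·f = 2π·37.1 = 233.1 rad/s.
Step 2 — Component impedances:
  Z1: Z = 1/(jωC) = -j/(ω·C) = 0 - j131.2 Ω
  Z2: Z = jωL = j·233.1·0.001 = 0 + j0.2331 Ω
  Z3: Z = jωL = j·233.1·0.0125 = 0 + j2.914 Ω
  Z4: Z = 1/(jωC) = -j/(ω·C) = 0 - j9.127e+04 Ω
  Z5: Z = R = 849 Ω
Step 3 — Bridge requires nodal analysis (the Z5 bridge couples midpoints C and D, so the two paths cannot be reduced to a simple series/parallel combination). Setting node B to ground and injecting 1 A at node A, the 3-node admittance system at A, C, D solves to V_A = Z_AB = 19.76 - j127.8 Ω = 129.3∠-81.2° Ω.
Step 4 — Source phasor: V = 170∠156.2° V = -155.5 + j68.6 V.
Step 5 — Current: I = V / Z = -0.7082 - j1.108 A = 1.315∠-122.6° A.
Step 6 — Complex power: S = V·I* = 34.16 - j220.9 VA.
Step 7 — Real power: P = Re(S) = 34.16 W.
Step 8 — Reactive power: Q = Im(S) = -220.9 VAR.
Step 9 — Apparent power: |S| = 223.5 VA.
Step 10 — Power factor: PF = P/|S| = 0.1529 (leading).

(a) P = 34.16 W  (b) Q = -220.9 VAR  (c) S = 223.5 VA  (d) PF = 0.1529 (leading)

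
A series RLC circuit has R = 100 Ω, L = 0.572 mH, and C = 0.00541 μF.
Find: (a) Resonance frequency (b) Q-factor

Step 1 — Resonance condition Im(Z)=0 gives ω₀ = 1/√(LC).
Step 2 — ω₀ = 1/√(0.000572·5.41e-09) = 5.685e+05 rad/s.
Step 3 — f₀ = ω₀/(2π) = 9.047e+04 Hz.
Step 4 — Series Q: Q = ω₀L/R = 5.685e+05·0.000572/100 = 3.252.

(a) f₀ = 9.047e+04 Hz  (b) Q = 3.252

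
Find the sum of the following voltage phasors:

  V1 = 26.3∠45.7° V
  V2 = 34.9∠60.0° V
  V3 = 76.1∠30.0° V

Step 1 — Convert each phasor to rectangular form:
  V1 = 26.3·(cos(45.7°) + j·sin(45.7°)) = 18.37 + j18.82 V
  V2 = 34.9·(cos(60.0°) + j·sin(60.0°)) = 17.45 + j30.22 V
  V3 = 76.1·(cos(30.0°) + j·sin(30.0°)) = 65.9 + j38.05 V
Step 2 — Sum components: V_total = 101.7 + j87.1 V.
Step 3 — Convert to polar: |V_total| = 133.9 V, ∠V_total = 40.6°.

V_total = 133.9∠40.6° V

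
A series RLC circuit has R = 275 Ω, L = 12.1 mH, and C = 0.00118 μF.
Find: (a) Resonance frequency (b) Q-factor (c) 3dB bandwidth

Step 1 — Resonance condition Im(Z)=0 gives ω₀ = 1/√(LC).
Step 2 — ω₀ = 1/√(0.0121·1.18e-09) = 2.646e+05 rad/s.
Step 3 — f₀ = ω₀/(2π) = 4.212e+04 Hz.
Step 4 — Series Q: Q = ω₀L/R = 2.646e+05·0.0121/275 = 11.64.
Step 5 — 3dB bandwidth: Δω = ω₀/Q = 2.273e+04 rad/s; BW = Δω/(2π) = 3617 Hz.

(a) f₀ = 4.212e+04 Hz  (b) Q = 11.64  (c) BW = 3617 Hz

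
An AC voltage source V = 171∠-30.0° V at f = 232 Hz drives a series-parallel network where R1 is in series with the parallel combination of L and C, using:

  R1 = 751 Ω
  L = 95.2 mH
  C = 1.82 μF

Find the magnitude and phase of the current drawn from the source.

Step 1 — Angular frequency: ω = 2π·f = 2π·232 = 1458 rad/s.
Step 2 — Component impedances:
  R1: Z = R = 751 Ω
  L: Z = jωL = j·1458·0.0952 = 0 + j138.8 Ω
  C: Z = 1/(jωC) = -j/(ω·C) = 0 - j376.9 Ω
Step 3 — Parallel branch: L || C = 1/(1/L + 1/C) = 0 + j219.6 Ω.
Step 4 — Series with R1: Z_total = R1 + (L || C) = 751 + j219.6 Ω = 782.5∠16.3° Ω.
Step 5 — Source phasor: V = 171∠-30.0° V = 148.1 - j85.5 V.
Step 6 — Ohm's law: I = V / Z_total = (148.1 - j85.5) / (751 + j219.6) = 0.151 - j0.158 A.
Step 7 — Convert to polar: |I| = 0.2185 A, ∠I = -46.3°.

I = 0.2185∠-46.3° A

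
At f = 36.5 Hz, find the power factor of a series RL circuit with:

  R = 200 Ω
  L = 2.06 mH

Step 1 — Angular frequency: ω = 2π·f = 2π·36.5 = 229.3 rad/s.
Step 2 — Component impedances:
  R: Z = R = 200 Ω
  L: Z = jωL = j·229.3·0.00206 = 0 + j0.4724 Ω
Step 3 — Series combination: Z_total = R + L = 200 + j0.4724 Ω = 200∠0.1° Ω.
Step 4 — Power factor: PF = cos(φ) = Re(Z)/|Z| = 200/200 = 1.
Step 5 — Type: Im(Z) = 0.4724 ⇒ lagging (phase φ = 0.1°).

PF = 1 (lagging, φ = 0.1°)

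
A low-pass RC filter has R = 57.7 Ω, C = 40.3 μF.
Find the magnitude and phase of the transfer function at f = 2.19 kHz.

Step 1 — Angular frequency: ω = 2π·2190 = 1.376e+04 rad/s.
Step 2 — Transfer function: H(jω) = 1/(1 + jωRC).
Step 3 — Denominator: 1 + jωRC = 1 + j·1.376e+04·57.7·4.03e-05 = 1 + j32.
Step 4 — H = 0.0009758 - j0.03122.
Step 5 — Magnitude: |H| = 0.03124 (-30.1 dB); phase: φ = -88.2°.

|H| = 0.03124 (-30.1 dB), φ = -88.2°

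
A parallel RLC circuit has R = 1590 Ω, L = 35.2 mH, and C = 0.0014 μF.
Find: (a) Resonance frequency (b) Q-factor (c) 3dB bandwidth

Step 1 — Resonance: ω₀ = 1/√(LC) = 1/√(0.0352·1.4e-09) = 1.425e+05 rad/s.
Step 2 — f₀ = ω₀/(2π) = 2.267e+04 Hz.
Step 3 — Parallel Q: Q = R/(ω₀L) = 1590/(1.425e+05·0.0352) = 0.3171.
Step 4 — Bandwidth: Δω = ω₀/Q = 4.492e+05 rad/s; BW = Δω/(2π) = 7.15e+04 Hz.

(a) f₀ = 2.267e+04 Hz  (b) Q = 0.3171  (c) BW = 7.15e+04 Hz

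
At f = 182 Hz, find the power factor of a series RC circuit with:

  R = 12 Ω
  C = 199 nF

Step 1 — Angular frequency: ω = 2π·f = 2π·182 = 1144 rad/s.
Step 2 — Component impedances:
  R: Z = R = 12 Ω
  C: Z = 1/(jωC) = -j/(ω·C) = 0 - j4394 Ω
Step 3 — Series combination: Z_total = R + C = 12 - j4394 Ω = 4394∠-89.8° Ω.
Step 4 — Power factor: PF = cos(φ) = Re(Z)/|Z| = 12/4394 = 0.002731.
Step 5 — Type: Im(Z) = -4394 ⇒ leading (phase φ = -89.8°).

PF = 0.002731 (leading, φ = -89.8°)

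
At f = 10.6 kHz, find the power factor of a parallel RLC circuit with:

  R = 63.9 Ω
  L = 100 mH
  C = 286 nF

Step 1 — Angular frequency: ω = 2π·f = 2π·1.06e+04 = 6.66e+04 rad/s.
Step 2 — Component impedances:
  R: Z = R = 63.9 Ω
  L: Z = jωL = j·6.66e+04·0.1 = 0 + j6660 Ω
  C: Z = 1/(jωC) = -j/(ω·C) = 0 - j52.5 Ω
Step 3 — Parallel combination: 1/Z_total = 1/R + 1/L + 1/C; Z_total = 25.99 - j31.39 Ω = 40.76∠-50.4° Ω.
Step 4 — Power factor: PF = cos(φ) = Re(Z)/|Z| = 25.994/40.756 = 0.6378.
Step 5 — Type: Im(Z) = -31.39 ⇒ leading (phase φ = -50.4°).

PF = 0.6378 (leading, φ = -50.4°)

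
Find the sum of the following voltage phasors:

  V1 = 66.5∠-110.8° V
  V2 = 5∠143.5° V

Step 1 — Convert each phasor to rectangular form:
  V1 = 66.5·(cos(-110.8°) + j·sin(-110.8°)) = -23.61 - j62.17 V
  V2 = 5·(cos(143.5°) + j·sin(143.5°)) = -4.019 + j2.974 V
Step 2 — Sum components: V_total = -27.63 - j59.19 V.
Step 3 — Convert to polar: |V_total| = 65.32 V, ∠V_total = -115.0°.

V_total = 65.32∠-115.0° V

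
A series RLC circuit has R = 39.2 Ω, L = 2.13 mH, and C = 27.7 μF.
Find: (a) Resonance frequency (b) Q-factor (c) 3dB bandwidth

Step 1 — Resonance: ω₀ = 1/√(LC) = 1/√(0.00213·2.77e-05) = 4117 rad/s.
Step 2 — f₀ = ω₀/(2π) = 655.2 Hz.
Step 3 — Series Q: Q = ω₀L/R = 4117·0.00213/39.2 = 0.2237.
Step 4 — Bandwidth: Δω = ω₀/Q = 1.84e+04 rad/s; BW = Δω/(2π) = 2929 Hz.

(a) f₀ = 655.2 Hz  (b) Q = 0.2237  (c) BW = 2929 Hz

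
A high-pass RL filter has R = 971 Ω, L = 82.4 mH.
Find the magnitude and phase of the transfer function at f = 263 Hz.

Step 1 — Angular frequency: ω = 2π·263 = 1652 rad/s.
Step 2 — Transfer function: H(jω) = jωL/(R + jωL).
Step 3 — Numerator jωL = j·136.2; denominator R + jωL = 971 + j136.2.
Step 4 — H = 0.01929 + j0.1375.
Step 5 — Magnitude: |H| = 0.1389 (-17.1 dB); phase: φ = 82.0°.

|H| = 0.1389 (-17.1 dB), φ = 82.0°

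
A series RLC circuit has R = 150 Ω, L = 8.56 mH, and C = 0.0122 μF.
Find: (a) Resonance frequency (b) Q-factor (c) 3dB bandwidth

Step 1 — Resonance condition Im(Z)=0 gives ω₀ = 1/√(LC).
Step 2 — ω₀ = 1/√(0.00856·1.22e-08) = 9.786e+04 rad/s.
Step 3 — f₀ = ω₀/(2π) = 1.557e+04 Hz.
Step 4 — Series Q: Q = ω₀L/R = 9.786e+04·0.00856/150 = 5.584.
Step 5 — 3dB bandwidth: Δω = ω₀/Q = 1.752e+04 rad/s; BW = Δω/(2π) = 2789 Hz.

(a) f₀ = 1.557e+04 Hz  (b) Q = 5.584  (c) BW = 2789 Hz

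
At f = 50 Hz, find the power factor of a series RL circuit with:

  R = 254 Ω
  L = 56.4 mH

Step 1 — Angular frequency: ω = 2π·f = 2π·50 = 314.2 rad/s.
Step 2 — Component impedances:
  R: Z = R = 254 Ω
  L: Z = jωL = j·314.2·0.0564 = 0 + j17.72 Ω
Step 3 — Series combination: Z_total = R + L = 254 + j17.72 Ω = 254.6∠4.0° Ω.
Step 4 — Power factor: PF = cos(φ) = Re(Z)/|Z| = 254/254.6 = 0.9976.
Step 5 — Type: Im(Z) = 17.72 ⇒ lagging (phase φ = 4.0°).

PF = 0.9976 (lagging, φ = 4.0°)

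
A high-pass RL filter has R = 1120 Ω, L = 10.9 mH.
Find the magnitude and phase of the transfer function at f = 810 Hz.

Step 1 — Angular frequency: ω = 2π·810 = 5089 rad/s.
Step 2 — Transfer function: H(jω) = jωL/(R + jωL).
Step 3 — Numerator jωL = j·55.47; denominator R + jωL = 1120 + j55.47.
Step 4 — H = 0.002447 + j0.04941.
Step 5 — Magnitude: |H| = 0.04947 (-26.1 dB); phase: φ = 87.2°.

|H| = 0.04947 (-26.1 dB), φ = 87.2°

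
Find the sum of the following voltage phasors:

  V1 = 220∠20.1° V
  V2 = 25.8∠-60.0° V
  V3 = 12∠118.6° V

Step 1 — Convert each phasor to rectangular form:
  V1 = 220·(cos(20.1°) + j·sin(20.1°)) = 206.6 + j75.61 V
  V2 = 25.8·(cos(-60.0°) + j·sin(-60.0°)) = 12.9 - j22.34 V
  V3 = 12·(cos(118.6°) + j·sin(118.6°)) = -5.744 + j10.54 V
Step 2 — Sum components: V_total = 213.8 + j63.8 V.
Step 3 — Convert to polar: |V_total| = 223.1 V, ∠V_total = 16.6°.

V_total = 223.1∠16.6° V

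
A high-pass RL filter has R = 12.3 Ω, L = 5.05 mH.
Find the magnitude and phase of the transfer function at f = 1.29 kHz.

Step 1 — Angular frequency: ω = 2π·1290 = 8105 rad/s.
Step 2 — Transfer function: H(jω) = jωL/(R + jωL).
Step 3 — Numerator jωL = j·40.93; denominator R + jωL = 12.3 + j40.93.
Step 4 — H = 0.9172 + j0.2756.
Step 5 — Magnitude: |H| = 0.9577 (-0.4 dB); phase: φ = 16.7°.

|H| = 0.9577 (-0.4 dB), φ = 16.7°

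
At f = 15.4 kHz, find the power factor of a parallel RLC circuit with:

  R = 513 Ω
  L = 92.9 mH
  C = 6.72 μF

Step 1 — Angular frequency: ω = 2π·f = 2π·1.54e+04 = 9.676e+04 rad/s.
Step 2 — Component impedances:
  R: Z = R = 513 Ω
  L: Z = jωL = j·9.676e+04·0.0929 = 0 + j8989 Ω
  C: Z = 1/(jωC) = -j/(ω·C) = 0 - j1.538 Ω
Step 3 — Parallel combination: 1/Z_total = 1/R + 1/L + 1/C; Z_total = 0.004612 - j1.538 Ω = 1.538∠-89.8° Ω.
Step 4 — Power factor: PF = cos(φ) = Re(Z)/|Z| = 0.004612/1.5382 = 0.002998.
Step 5 — Type: Im(Z) = -1.538 ⇒ leading (phase φ = -89.8°).

PF = 0.002998 (leading, φ = -89.8°)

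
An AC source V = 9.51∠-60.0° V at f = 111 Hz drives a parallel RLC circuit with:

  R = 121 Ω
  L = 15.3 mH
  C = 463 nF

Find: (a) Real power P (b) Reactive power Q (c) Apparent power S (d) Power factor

Step 1 — Angular frequency: ω = 2π·f = 2π·111 = 697.4 rad/s.
Step 2 — Component impedances:
  R: Z = R = 121 Ω
  L: Z = jωL = j·697.4·0.0153 = 0 + j10.67 Ω
  C: Z = 1/(jωC) = -j/(ω·C) = 0 - j3097 Ω
Step 3 — Parallel combination: 1/Z_total = 1/R + 1/L + 1/C; Z_total = 0.9402 + j10.62 Ω = 10.67∠84.9° Ω.
Step 4 — Source phasor: V = 9.51∠-60.0° V = 4.755 - j8.236 V.
Step 5 — Current: I = V / Z = -0.7299 - j0.5121 A = 0.8916∠-144.9° A.
Step 6 — Complex power: S = V·I* = 0.7474 + j8.446 VA.
Step 7 — Real power: P = Re(S) = 0.7474 W.
Step 8 — Reactive power: Q = Im(S) = 8.446 VAR.
Step 9 — Apparent power: |S| = 8.479 VA.
Step 10 — Power factor: PF = P/|S| = 0.08815 (lagging).

(a) P = 0.7474 W  (b) Q = 8.446 VAR  (c) S = 8.479 VA  (d) PF = 0.08815 (lagging)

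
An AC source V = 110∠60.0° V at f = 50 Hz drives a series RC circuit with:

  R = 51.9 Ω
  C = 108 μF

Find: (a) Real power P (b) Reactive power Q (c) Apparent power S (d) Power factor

Step 1 — Angular frequency: ω = 2π·f = 2π·50 = 314.2 rad/s.
Step 2 — Component impedances:
  R: Z = R = 51.9 Ω
  C: Z = 1/(jωC) = -j/(ω·C) = 0 - j29.47 Ω
Step 3 — Series combination: Z_total = R + C = 51.9 - j29.47 Ω = 59.68∠-29.6° Ω.
Step 4 — Source phasor: V = 110∠60.0° V = 55 + j95.26 V.
Step 5 — Current: I = V / Z = 0.01314 + j1.843 A = 1.843∠89.6° A.
Step 6 — Complex power: S = V·I* = 176.3 - j100.1 VA.
Step 7 — Real power: P = Re(S) = 176.3 W.
Step 8 — Reactive power: Q = Im(S) = -100.1 VAR.
Step 9 — Apparent power: |S| = 202.7 VA.
Step 10 — Power factor: PF = P/|S| = 0.8696 (leading).

(a) P = 176.3 W  (b) Q = -100.1 VAR  (c) S = 202.7 VA  (d) PF = 0.8696 (leading)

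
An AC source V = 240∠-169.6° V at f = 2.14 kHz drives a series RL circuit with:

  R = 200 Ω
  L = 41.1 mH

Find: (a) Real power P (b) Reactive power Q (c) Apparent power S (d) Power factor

Step 1 — Angular frequency: ω = 2π·f = 2π·2140 = 1.345e+04 rad/s.
Step 2 — Component impedances:
  R: Z = R = 200 Ω
  L: Z = jωL = j·1.345e+04·0.0411 = 0 + j552.6 Ω
Step 3 — Series combination: Z_total = R + L = 200 + j552.6 Ω = 587.7∠70.1° Ω.
Step 4 — Source phasor: V = 240∠-169.6° V = -236.1 - j43.32 V.
Step 5 — Current: I = V / Z = -0.206 + j0.3526 A = 0.4084∠120.3° A.
Step 6 — Complex power: S = V·I* = 33.35 + j92.16 VA.
Step 7 — Real power: P = Re(S) = 33.35 W.
Step 8 — Reactive power: Q = Im(S) = 92.16 VAR.
Step 9 — Apparent power: |S| = 98.01 VA.
Step 10 — Power factor: PF = P/|S| = 0.3403 (lagging).

(a) P = 33.35 W  (b) Q = 92.16 VAR  (c) S = 98.01 VA  (d) PF = 0.3403 (lagging)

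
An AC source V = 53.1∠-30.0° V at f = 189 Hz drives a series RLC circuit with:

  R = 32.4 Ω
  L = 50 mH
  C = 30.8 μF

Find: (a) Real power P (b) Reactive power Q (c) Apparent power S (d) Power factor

Step 1 — Angular frequency: ω = 2π·f = 2π·189 = 1188 rad/s.
Step 2 — Component impedances:
  R: Z = R = 32.4 Ω
  L: Z = jωL = j·1188·0.05 = 0 + j59.38 Ω
  C: Z = 1/(jωC) = -j/(ω·C) = 0 - j27.34 Ω
Step 3 — Series combination: Z_total = R + L + C = 32.4 + j32.04 Ω = 45.56∠44.7° Ω.
Step 4 — Source phasor: V = 53.1∠-30.0° V = 45.99 - j26.55 V.
Step 5 — Current: I = V / Z = 0.308 - j1.124 A = 1.165∠-74.7° A.
Step 6 — Complex power: S = V·I* = 44 + j43.51 VA.
Step 7 — Real power: P = Re(S) = 44 W.
Step 8 — Reactive power: Q = Im(S) = 43.51 VAR.
Step 9 — Apparent power: |S| = 61.88 VA.
Step 10 — Power factor: PF = P/|S| = 0.7111 (lagging).

(a) P = 44 W  (b) Q = 43.51 VAR  (c) S = 61.88 VA  (d) PF = 0.7111 (lagging)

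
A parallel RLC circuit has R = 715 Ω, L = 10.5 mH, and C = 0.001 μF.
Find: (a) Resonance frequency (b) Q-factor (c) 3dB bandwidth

Step 1 — Resonance: ω₀ = 1/√(LC) = 1/√(0.0105·1e-09) = 3.086e+05 rad/s.
Step 2 — f₀ = ω₀/(2π) = 4.912e+04 Hz.
Step 3 — Parallel Q: Q = R/(ω₀L) = 715/(3.086e+05·0.0105) = 0.2207.
Step 4 — Bandwidth: Δω = ω₀/Q = 1.399e+06 rad/s; BW = Δω/(2π) = 2.226e+05 Hz.

(a) f₀ = 4.912e+04 Hz  (b) Q = 0.2207  (c) BW = 2.226e+05 Hz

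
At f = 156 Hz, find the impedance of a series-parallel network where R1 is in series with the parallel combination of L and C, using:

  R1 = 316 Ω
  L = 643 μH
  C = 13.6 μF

Step 1 — Angular frequency: ω = 2π·f = 2π·156 = 980.2 rad/s.
Step 2 — Component impedances:
  R1: Z = R = 316 Ω
  L: Z = jωL = j·980.2·0.000643 = 0 + j0.6303 Ω
  C: Z = 1/(jωC) = -j/(ω·C) = 0 - j75.02 Ω
Step 3 — Parallel branch: L || C = 1/(1/L + 1/C) = 0 + j0.6356 Ω.
Step 4 — Series with R1: Z_total = R1 + (L || C) = 316 + j0.6356 Ω = 316∠0.1° Ω.

Z = 316 + j0.6356 Ω = 316∠0.1° Ω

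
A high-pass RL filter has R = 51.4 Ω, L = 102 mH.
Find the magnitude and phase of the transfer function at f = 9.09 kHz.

Step 1 — Angular frequency: ω = 2π·9090 = 5.711e+04 rad/s.
Step 2 — Transfer function: H(jω) = jωL/(R + jωL).
Step 3 — Numerator jωL = j·5826; denominator R + jωL = 51.4 + j5826.
Step 4 — H = 0.9999 + j0.008822.
Step 5 — Magnitude: |H| = 1 (-0.0 dB); phase: φ = 0.5°.

|H| = 1 (-0.0 dB), φ = 0.5°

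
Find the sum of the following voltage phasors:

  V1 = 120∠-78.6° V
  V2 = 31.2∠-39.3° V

Step 1 — Convert each phasor to rectangular form:
  V1 = 120·(cos(-78.6°) + j·sin(-78.6°)) = 23.72 - j117.6 V
  V2 = 31.2·(cos(-39.3°) + j·sin(-39.3°)) = 24.14 - j19.76 V
Step 2 — Sum components: V_total = 47.86 - j137.4 V.
Step 3 — Convert to polar: |V_total| = 145.5 V, ∠V_total = -70.8°.

V_total = 145.5∠-70.8° V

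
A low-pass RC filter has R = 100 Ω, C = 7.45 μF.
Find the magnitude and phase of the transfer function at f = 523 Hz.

Step 1 — Angular frequency: ω = 2π·523 = 3286 rad/s.
Step 2 — Transfer function: H(jω) = 1/(1 + jωRC).
Step 3 — Denominator: 1 + jωRC = 1 + j·3286·100·7.45e-06 = 1 + j2.448.
Step 4 — H = 0.143 - j0.3501.
Step 5 — Magnitude: |H| = 0.3781 (-8.4 dB); phase: φ = -67.8°.

|H| = 0.3781 (-8.4 dB), φ = -67.8°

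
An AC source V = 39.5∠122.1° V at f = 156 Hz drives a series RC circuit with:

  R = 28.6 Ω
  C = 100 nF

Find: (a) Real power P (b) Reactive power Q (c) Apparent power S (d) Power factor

Step 1 — Angular frequency: ω = 2π·f = 2π·156 = 980.2 rad/s.
Step 2 — Component impedances:
  R: Z = R = 28.6 Ω
  C: Z = 1/(jωC) = -j/(ω·C) = 0 - j1.02e+04 Ω
Step 3 — Series combination: Z_total = R + C = 28.6 - j1.02e+04 Ω = 1.02e+04∠-89.8° Ω.
Step 4 — Source phasor: V = 39.5∠122.1° V = -20.99 + j33.46 V.
Step 5 — Current: I = V / Z = -0.003286 - j0.002048 A = 0.003872∠-148.1° A.
Step 6 — Complex power: S = V·I* = 0.0004287 - j0.1529 VA.
Step 7 — Real power: P = Re(S) = 0.0004287 W.
Step 8 — Reactive power: Q = Im(S) = -0.1529 VAR.
Step 9 — Apparent power: |S| = 0.1529 VA.
Step 10 — Power factor: PF = P/|S| = 0.002803 (leading).

(a) P = 0.0004287 W  (b) Q = -0.1529 VAR  (c) S = 0.1529 VA  (d) PF = 0.002803 (leading)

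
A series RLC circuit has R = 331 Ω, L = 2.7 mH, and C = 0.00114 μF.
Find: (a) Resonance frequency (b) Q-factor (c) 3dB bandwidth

Step 1 — Resonance condition Im(Z)=0 gives ω₀ = 1/√(LC).
Step 2 — ω₀ = 1/√(0.0027·1.14e-09) = 5.7e+05 rad/s.
Step 3 — f₀ = ω₀/(2π) = 9.072e+04 Hz.
Step 4 — Series Q: Q = ω₀L/R = 5.7e+05·0.0027/331 = 4.649.
Step 5 — 3dB bandwidth: Δω = ω₀/Q = 1.226e+05 rad/s; BW = Δω/(2π) = 1.951e+04 Hz.

(a) f₀ = 9.072e+04 Hz  (b) Q = 4.649  (c) BW = 1.951e+04 Hz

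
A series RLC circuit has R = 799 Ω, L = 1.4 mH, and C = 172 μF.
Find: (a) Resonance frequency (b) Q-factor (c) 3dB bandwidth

Step 1 — Resonance condition Im(Z)=0 gives ω₀ = 1/√(LC).
Step 2 — ω₀ = 1/√(0.0014·0.000172) = 2038 rad/s.
Step 3 — f₀ = ω₀/(2π) = 324.3 Hz.
Step 4 — Series Q: Q = ω₀L/R = 2038·0.0014/799 = 0.003571.
Step 5 — 3dB bandwidth: Δω = ω₀/Q = 5.707e+05 rad/s; BW = Δω/(2π) = 9.083e+04 Hz.

(a) f₀ = 324.3 Hz  (b) Q = 0.003571  (c) BW = 9.083e+04 Hz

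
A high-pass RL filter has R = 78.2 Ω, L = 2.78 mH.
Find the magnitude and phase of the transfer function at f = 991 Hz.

Step 1 — Angular frequency: ω = 2π·991 = 6227 rad/s.
Step 2 — Transfer function: H(jω) = jωL/(R + jωL).
Step 3 — Numerator jωL = j·17.31; denominator R + jωL = 78.2 + j17.31.
Step 4 — H = 0.04671 + j0.211.
Step 5 — Magnitude: |H| = 0.2161 (-13.3 dB); phase: φ = 77.5°.

|H| = 0.2161 (-13.3 dB), φ = 77.5°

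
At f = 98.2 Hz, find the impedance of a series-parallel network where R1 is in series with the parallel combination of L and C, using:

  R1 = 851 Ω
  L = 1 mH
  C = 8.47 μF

Step 1 — Angular frequency: ω = 2π·f = 2π·98.2 = 617 rad/s.
Step 2 — Component impedances:
  R1: Z = R = 851 Ω
  L: Z = jωL = j·617·0.001 = 0 + j0.617 Ω
  C: Z = 1/(jωC) = -j/(ω·C) = 0 - j191.3 Ω
Step 3 — Parallel branch: L || C = 1/(1/L + 1/C) = 0 + j0.619 Ω.
Step 4 — Series with R1: Z_total = R1 + (L || C) = 851 + j0.619 Ω = 851∠0.0° Ω.

Z = 851 + j0.619 Ω = 851∠0.0° Ω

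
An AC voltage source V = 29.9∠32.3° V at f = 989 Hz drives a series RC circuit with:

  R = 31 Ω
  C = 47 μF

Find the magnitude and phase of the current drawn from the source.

Step 1 — Angular frequency: ω = 2π·f = 2π·989 = 6214 rad/s.
Step 2 — Component impedances:
  R: Z = R = 31 Ω
  C: Z = 1/(jωC) = -j/(ω·C) = 0 - j3.424 Ω
Step 3 — Series combination: Z_total = R + C = 31 - j3.424 Ω = 31.19∠-6.3° Ω.
Step 4 — Source phasor: V = 29.9∠32.3° V = 25.27 + j15.98 V.
Step 5 — Ohm's law: I = V / Z_total = (25.27 + j15.98) / (31 - j3.424) = 0.7492 + j0.5981 A.
Step 6 — Convert to polar: |I| = 0.9587 A, ∠I = 38.6°.

I = 0.9587∠38.6° A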